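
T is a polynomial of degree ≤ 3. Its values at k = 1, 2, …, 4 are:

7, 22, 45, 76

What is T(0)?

First differences: 15, 23, 31. Second differences: 8, 8.
Level-2 differences are constant, so T has degree 2.
Fitting a degree-2 polynomial gives T(k) = 4k² + 3k.
The constant term is T(0) = 0.

0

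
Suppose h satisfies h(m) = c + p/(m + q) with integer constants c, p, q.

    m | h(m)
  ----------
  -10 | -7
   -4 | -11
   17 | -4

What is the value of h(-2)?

-23

(h(m) − c)(m + q) = p for each data point; the three points give a linear system in c and q, then p follows.
Solving: c = -5, q = 1, p = 18, so h(m) = -5 + 18/(m + 1).
Then h(-2) = -5 + 18/(-1) = -23.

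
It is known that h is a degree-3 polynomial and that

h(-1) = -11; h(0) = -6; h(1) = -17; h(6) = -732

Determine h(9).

-2121

Write h(m) = am³ + bm² + cm + d; the 4 given values yield a linear system in the 4 coefficients.
Solving, h(m) = -2m³ - 8m² - m - 6.
Then h(9) = -2121.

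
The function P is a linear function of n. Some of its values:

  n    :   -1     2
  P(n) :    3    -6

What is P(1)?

Write P(n) = an + b; the 2 given values yield a linear system in the 2 coefficients.
Solving, P(n) = -3n.
Then P(1) = -3.

-3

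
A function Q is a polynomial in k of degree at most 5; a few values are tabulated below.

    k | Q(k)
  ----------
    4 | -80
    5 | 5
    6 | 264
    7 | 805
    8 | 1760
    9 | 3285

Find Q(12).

First differences: 85, 259, 541, 955, 1525. Second differences: 174, 282, 414, 570. Third differences: 108, 132, 156. Fourth differences: 24, 24.
Level-4 differences are constant, so Q has degree 4.
Fitting a degree-4 polynomial gives Q(k) = k^4 - 4k³ - 4k² - 4k.
Then Q(12) = 13200.

13200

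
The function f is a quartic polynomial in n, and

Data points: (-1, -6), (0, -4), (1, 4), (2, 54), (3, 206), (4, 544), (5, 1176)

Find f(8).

Write f(n) = an^4 + bn³ + cn² + dn + e; the 7 given values yield a linear system in the 5 coefficients.
Solving, f(n) = n^4 + 4n³ + 2n² + n - 4.
Then f(8) = 6276.

6276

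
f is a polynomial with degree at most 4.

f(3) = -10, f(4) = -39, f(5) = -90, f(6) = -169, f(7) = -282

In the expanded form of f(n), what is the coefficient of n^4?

First differences: -29, -51, -79, -113. Second differences: -22, -28, -34. Third differences: -6, -6.
Level-3 differences are constant, so f has degree 3.
Fitting a degree-3 polynomial gives f(n) = -n³ + n² + n + 5.
The coefficient of n^4 is 0.

0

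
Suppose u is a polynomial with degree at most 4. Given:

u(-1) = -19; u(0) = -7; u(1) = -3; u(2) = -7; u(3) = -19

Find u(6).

-103

Write u(n) = an^4 + bn³ + cn² + dn + e; the 5 given values yield a linear system in the 5 coefficients.
Solving, the top 2 coefficients vanish, and u(n) = -4n² + 8n - 7.
Then u(6) = -103.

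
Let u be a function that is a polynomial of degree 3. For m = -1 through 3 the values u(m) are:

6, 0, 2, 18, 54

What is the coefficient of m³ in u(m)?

First differences: -6, 2, 16, 36. Second differences: 8, 14, 20. Third differences: 6, 6.
Level-3 differences are constant, so u has degree 3.
Fitting a degree-3 polynomial gives u(m) = m³ + 4m² - 3m.
The coefficient of m³ is 1.

1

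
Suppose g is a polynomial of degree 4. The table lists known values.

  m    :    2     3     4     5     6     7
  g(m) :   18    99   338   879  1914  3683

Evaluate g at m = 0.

First differences: 81, 239, 541, 1035, 1769. Second differences: 158, 302, 494, 734. Third differences: 144, 192, 240. Fourth differences: 48, 48.
Level-4 differences are constant, so g has degree 4.
Fitting a degree-4 polynomial gives g(m) = 2m^4 - 4m³ + 5m² + 2m - 6.
Then g(0) = -6.

-6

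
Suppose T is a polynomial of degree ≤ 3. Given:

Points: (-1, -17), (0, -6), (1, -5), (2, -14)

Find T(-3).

-69

Write T(m) = am³ + bm² + cm + d; the 4 given values yield a linear system in the 4 coefficients.
Solving, the leading coefficient vanishes, and T(m) = -5m² + 6m - 6.
Then T(-3) = -69.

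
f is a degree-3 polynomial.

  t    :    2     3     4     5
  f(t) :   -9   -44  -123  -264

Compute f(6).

-485

Write f(t) = at³ + bt² + ct + d; the 4 given values yield a linear system in the 4 coefficients.
Solving, f(t) = -3t³ + 5t² - 3t + 1.
Then f(6) = -485.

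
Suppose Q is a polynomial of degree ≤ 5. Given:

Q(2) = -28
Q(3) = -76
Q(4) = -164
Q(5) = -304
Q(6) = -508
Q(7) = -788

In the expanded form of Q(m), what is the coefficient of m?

First differences: -48, -88, -140, -204, -280. Second differences: -40, -52, -64, -76. Third differences: -12, -12, -12.
Level-3 differences are constant, so Q has degree 3.
Fitting a degree-3 polynomial gives Q(m) = -2m³ - 2m² - 4.
The coefficient of m is 0.

0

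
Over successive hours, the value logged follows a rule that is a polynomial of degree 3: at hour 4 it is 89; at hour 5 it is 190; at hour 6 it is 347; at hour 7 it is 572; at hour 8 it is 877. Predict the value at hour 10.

1775

Write the value at x as Q(x).
First differences: 101, 157, 225, 305. Second differences: 56, 68, 80. Third differences: 12, 12.
Level-3 differences are constant, so Q has degree 3.
Fitting a degree-3 polynomial gives Q(x) = 2x³ - 2x² - 3x + 5.
Then Q(10) = 1775.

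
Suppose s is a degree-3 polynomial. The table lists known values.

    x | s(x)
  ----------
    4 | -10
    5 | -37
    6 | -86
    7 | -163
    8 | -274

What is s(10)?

-622

First differences: -27, -49, -77, -111. Second differences: -22, -28, -34. Third differences: -6, -6.
Level-3 differences are constant, so s has degree 3.
Fitting a degree-3 polynomial gives s(x) = -x³ + 4x² - 2x - 2.
Then s(10) = -622.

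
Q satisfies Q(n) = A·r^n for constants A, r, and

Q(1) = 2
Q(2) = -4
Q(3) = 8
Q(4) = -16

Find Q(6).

Consecutive ratio: -4/2 = -2, and 8/(-4) = -2, so r = -2.
Then A·(-2)^1 = 2 gives A = -1, and Q(n) = -1·(-2)^n.
Q(6) = -1·(-2)^6 = -64.

-64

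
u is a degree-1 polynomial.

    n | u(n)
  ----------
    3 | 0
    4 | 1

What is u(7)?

Write u(n) = an + b; the 2 given values yield a linear system in the 2 coefficients.
Solving, u(n) = n - 3.
Then u(7) = 4.

4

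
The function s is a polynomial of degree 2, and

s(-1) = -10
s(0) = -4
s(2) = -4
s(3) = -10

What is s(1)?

-2

Write s(k) = ak² + bk + c; the 4 given values yield a linear system in the 3 coefficients.
Solving, s(k) = -2k² + 4k - 4.
Then s(1) = -2.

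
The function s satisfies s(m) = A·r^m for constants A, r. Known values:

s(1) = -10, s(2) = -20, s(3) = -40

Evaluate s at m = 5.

-160

Consecutive ratio: -20/(-10) = 2, and -40/(-20) = 2, so r = 2.
Then A·2^1 = -10 gives A = -5, and s(m) = -5·2^m.
s(5) = -5·2^5 = -160.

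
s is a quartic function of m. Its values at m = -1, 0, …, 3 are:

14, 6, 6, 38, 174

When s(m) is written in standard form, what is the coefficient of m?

-4

Write s(m) = am^4 + bm³ + cm² + dm + e; the 5 given values yield a linear system in the 5 coefficients.
Solving, s(m) = 2m^4 + 2m² - 4m + 6.
The coefficient of m is -4.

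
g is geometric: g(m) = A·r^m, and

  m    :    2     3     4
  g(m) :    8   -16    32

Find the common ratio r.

-2

Consecutive ratio: -16/8 = -2, and 32/(-16) = -2, so r = -2.
Then A·(-2)^2 = 8 gives A = 2, and g(m) = 2·(-2)^m.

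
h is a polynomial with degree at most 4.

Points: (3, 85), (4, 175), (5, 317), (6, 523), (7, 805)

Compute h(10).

First differences: 90, 142, 206, 282. Second differences: 52, 64, 76. Third differences: 12, 12.
Level-3 differences are constant, so h has degree 3.
Fitting a degree-3 polynomial gives h(t) = 2t³ + 2t² + 2t + 7.
Then h(10) = 2227.

2227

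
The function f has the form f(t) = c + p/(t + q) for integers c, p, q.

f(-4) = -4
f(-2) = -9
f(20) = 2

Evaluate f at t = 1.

21

(f(t) − c)(t + q) = p for each data point; the three points give a linear system in c and q, then p follows.
Solving: c = 1, q = 0, p = 20, so f(t) = 1 + 20/(t + 0).
Then f(1) = 1 + 20/1 = 21.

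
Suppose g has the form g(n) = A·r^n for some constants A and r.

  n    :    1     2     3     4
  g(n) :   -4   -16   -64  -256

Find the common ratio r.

Consecutive ratio: -16/(-4) = 4, and -64/(-16) = 4, so r = 4.
Then A·4^1 = -4 gives A = -1, and g(n) = -1·4^n.

4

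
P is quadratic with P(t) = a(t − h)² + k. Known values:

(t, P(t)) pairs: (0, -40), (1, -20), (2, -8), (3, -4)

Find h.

3

First differences 20, 12, 4; second difference -8 = 2a, so a = -4.
Expanding, the t-coefficient is −2ah = 8h; matching it to the data gives h = 3, and then k = -4.
So P(t) = -4(t − 3)² − 4.
Hence h = 3.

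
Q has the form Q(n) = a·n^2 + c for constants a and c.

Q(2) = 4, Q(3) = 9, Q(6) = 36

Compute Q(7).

From Q(2) = 4 and Q(3) = 9: 4a + c = 4 and 9a + c = 9.
Subtracting: 5a = 5, so a = 1; then c = 4 − 1·4 = 0.
So Q(n) = 1n² + 0, and Q(7) = 49.

49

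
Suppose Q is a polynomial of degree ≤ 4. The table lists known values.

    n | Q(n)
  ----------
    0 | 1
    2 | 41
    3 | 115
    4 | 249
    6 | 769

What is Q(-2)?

-15

Write Q(n) = an^4 + bn³ + cn² + dn + e; the 5 given values yield a linear system in the 5 coefficients.
Solving, the leading coefficient vanishes, and Q(n) = 3n³ + 3n² + 2n + 1.
Then Q(-2) = -15.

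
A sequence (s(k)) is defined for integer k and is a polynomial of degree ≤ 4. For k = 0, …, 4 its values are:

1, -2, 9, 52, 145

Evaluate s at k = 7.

904

Write s(k) = ak^4 + bk³ + ck² + dk + e; the 5 given values yield a linear system in the 5 coefficients.
Solving, the leading coefficient vanishes, and s(k) = 3k³ - 2k² - 4k + 1.
Then s(7) = 904.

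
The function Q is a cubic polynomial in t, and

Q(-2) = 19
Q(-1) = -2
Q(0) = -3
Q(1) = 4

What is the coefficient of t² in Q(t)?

Write Q(t) = at³ + bt² + ct + d; the 4 given values yield a linear system in the 4 coefficients.
Solving, Q(t) = -2t³ + 4t² + 5t - 3.
The coefficient of t² is 4.

4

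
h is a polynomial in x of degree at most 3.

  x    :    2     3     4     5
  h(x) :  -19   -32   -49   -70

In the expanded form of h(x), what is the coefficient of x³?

0

First differences: -13, -17, -21. Second differences: -4, -4.
Level-2 differences are constant, so h has degree 2.
Fitting a degree-2 polynomial gives h(x) = -2x² - 3x - 5.
The coefficient of x³ is 0.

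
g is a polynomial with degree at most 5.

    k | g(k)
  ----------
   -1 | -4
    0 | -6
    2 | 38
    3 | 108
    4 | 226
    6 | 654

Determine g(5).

Write g(k) = ak^5 + bk^4 + ck³ + dk² + ek + p; the 6 given values yield a linear system in the 6 coefficients.
Solving, the top 2 coefficients vanish, and g(k) = 2k³ + 6k² + 2k - 6.
Then g(5) = 404.

404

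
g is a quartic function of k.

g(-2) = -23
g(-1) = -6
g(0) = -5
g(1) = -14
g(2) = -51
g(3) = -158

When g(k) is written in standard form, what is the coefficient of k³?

-1

First differences: 17, 1, -9, -37, -107. Second differences: -16, -10, -28, -70. Third differences: 6, -18, -42. Fourth differences: -24, -24.
Level-4 differences are constant, so g has degree 4.
Fitting a degree-4 polynomial gives g(k) = -k^4 - k³ - 4k² - 3k - 5.
The coefficient of k³ is -1.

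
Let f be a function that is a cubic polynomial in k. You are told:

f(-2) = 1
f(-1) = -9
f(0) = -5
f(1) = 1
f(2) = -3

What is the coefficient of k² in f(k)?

First differences: -10, 4, 6, -4. Second differences: 14, 2, -10. Third differences: -12, -12.
Level-3 differences are constant, so f has degree 3.
Fitting a degree-3 polynomial gives f(k) = -2k³ + k² + 7k - 5.
The coefficient of k² is 1.

1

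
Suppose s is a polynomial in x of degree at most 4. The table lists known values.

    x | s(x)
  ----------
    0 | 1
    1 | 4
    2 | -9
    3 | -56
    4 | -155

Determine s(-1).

Write s(x) = ax^4 + bx³ + cx² + dx + e; the 5 given values yield a linear system in the 5 coefficients.
Solving, the leading coefficient vanishes, and s(x) = -3x³ + x² + 5x + 1.
Then s(-1) = 0.

0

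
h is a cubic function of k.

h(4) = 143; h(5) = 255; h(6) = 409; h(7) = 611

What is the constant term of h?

Write h(k) = ak³ + bk² + ck + d; the 4 given values yield a linear system in the 4 coefficients.
Solving, h(k) = k³ + 6k² - 3k - 5.
The constant term is h(0) = -5.

-5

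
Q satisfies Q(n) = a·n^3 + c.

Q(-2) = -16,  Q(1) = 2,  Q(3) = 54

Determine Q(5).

From Q(-2) = -16 and Q(1) = 2: -8a + c = -16 and 1a + c = 2.
Subtracting: 9a = 18, so a = 2; then c = -16 − 2·(-8) = 0.
So Q(n) = 2n³ + 0, and Q(5) = 250.

250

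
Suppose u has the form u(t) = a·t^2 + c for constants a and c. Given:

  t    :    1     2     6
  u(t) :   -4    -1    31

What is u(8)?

59

From u(1) = -4 and u(2) = -1: 1a + c = -4 and 4a + c = -1.
Subtracting: 3a = 3, so a = 1; then c = -4 − 1·1 = -5.
So u(t) = 1t² − 5, and u(8) = 59.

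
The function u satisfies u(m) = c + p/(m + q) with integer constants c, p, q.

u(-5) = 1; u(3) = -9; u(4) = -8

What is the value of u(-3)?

6

(u(m) − c)(m + q) = p for each data point; the three points give a linear system in c and q, then p follows.
Solving: c = -4, q = 1, p = -20, so u(m) = -4 − 20/(m + 1).
Then u(-3) = -4 − 20/(-2) = 6.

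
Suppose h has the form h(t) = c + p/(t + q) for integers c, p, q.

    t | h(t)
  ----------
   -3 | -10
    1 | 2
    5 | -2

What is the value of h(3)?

(h(t) − c)(t + q) = p for each data point; the three points give a linear system in c and q, then p follows.
Solving: c = -4, q = 1, p = 12, so h(t) = -4 + 12/(t + 1).
Then h(3) = -4 + 12/4 = -1.

-1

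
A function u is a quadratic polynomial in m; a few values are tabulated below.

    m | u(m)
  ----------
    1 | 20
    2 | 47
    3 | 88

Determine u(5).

Write u(m) = am² + bm + c; the 3 given values yield a linear system in the 3 coefficients.
Solving, u(m) = 7m² + 6m + 7.
Then u(5) = 212.

212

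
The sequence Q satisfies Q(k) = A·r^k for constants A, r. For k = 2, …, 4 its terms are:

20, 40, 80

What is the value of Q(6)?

320

Consecutive ratio: 40/20 = 2, and 80/40 = 2, so r = 2.
Then A·2^2 = 20 gives A = 5, and Q(k) = 5·2^k.
Q(6) = 5·2^6 = 320.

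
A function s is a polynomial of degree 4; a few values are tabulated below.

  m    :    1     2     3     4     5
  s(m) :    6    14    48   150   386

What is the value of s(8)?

2918

Write s(m) = am^4 + bm³ + cm² + dm + e; the 5 given values yield a linear system in the 5 coefficients.
Solving, s(m) = m^4 - 3m³ + 6m² - 4m + 6.
Then s(8) = 2918.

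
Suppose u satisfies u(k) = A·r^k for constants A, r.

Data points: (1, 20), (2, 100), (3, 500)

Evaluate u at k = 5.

Consecutive ratio: 100/20 = 5, and 500/100 = 5, so r = 5.
Then A·5^1 = 20 gives A = 4, and u(k) = 4·5^k.
u(5) = 4·5^5 = 12500.

12500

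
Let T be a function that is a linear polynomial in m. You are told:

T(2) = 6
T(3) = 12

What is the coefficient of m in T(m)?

6

Write T(m) = am + b; the 2 given values yield a linear system in the 2 coefficients.
Solving, T(m) = 6m - 6.
The coefficient of m is 6.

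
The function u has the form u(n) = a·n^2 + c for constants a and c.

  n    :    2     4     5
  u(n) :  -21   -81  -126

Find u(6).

From u(2) = -21 and u(4) = -81: 4a + c = -21 and 16a + c = -81.
Subtracting: 12a = -60, so a = -5; then c = -21 − (-5)·4 = -1.
So u(n) = -5n² − 1, and u(6) = -181.

-181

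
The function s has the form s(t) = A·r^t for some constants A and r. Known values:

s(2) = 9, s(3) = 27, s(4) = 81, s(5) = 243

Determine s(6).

729

Consecutive ratio: 27/9 = 3, and 81/27 = 3, so r = 3.
Then A·3^2 = 9 gives A = 1, and s(t) = 1·3^t.
s(6) = 1·3^6 = 729.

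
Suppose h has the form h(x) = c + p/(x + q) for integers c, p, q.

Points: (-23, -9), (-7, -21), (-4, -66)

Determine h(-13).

-12

(h(x) − c)(x + q) = p for each data point; the three points give a linear system in c and q, then p follows.
Solving: c = -6, q = 3, p = 60, so h(x) = -6 + 60/(x + 3).
Then h(-13) = -6 + 60/(-10) = -12.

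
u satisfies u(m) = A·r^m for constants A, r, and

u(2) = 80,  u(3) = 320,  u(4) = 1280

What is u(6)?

Consecutive ratio: 320/80 = 4, and 1280/320 = 4, so r = 4.
Then A·4^2 = 80 gives A = 5, and u(m) = 5·4^m.
u(6) = 5·4^6 = 20480.

20480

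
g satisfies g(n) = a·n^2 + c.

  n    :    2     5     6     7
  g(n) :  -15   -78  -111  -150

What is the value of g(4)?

-51

From g(2) = -15 and g(5) = -78: 4a + c = -15 and 25a + c = -78.
Subtracting: 21a = -63, so a = -3; then c = -15 − (-3)·4 = -3.
So g(n) = -3n² − 3, and g(4) = -51.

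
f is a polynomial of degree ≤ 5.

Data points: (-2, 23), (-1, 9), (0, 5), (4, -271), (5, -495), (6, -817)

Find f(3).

-127

Write f(k) = ak^5 + bk^4 + ck³ + dk² + ek + p; the 6 given values yield a linear system in the 6 coefficients.
Solving, the top 2 coefficients vanish, and f(k) = -3k³ - 4k² - 5k + 5.
Then f(3) = -127.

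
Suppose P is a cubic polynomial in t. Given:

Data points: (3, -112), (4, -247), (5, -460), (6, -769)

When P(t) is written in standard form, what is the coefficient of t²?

-3

Write P(t) = at³ + bt² + ct + d; the 4 given values yield a linear system in the 4 coefficients.
Solving, P(t) = -3t³ - 3t² - 3t + 5.
The coefficient of t² is -3.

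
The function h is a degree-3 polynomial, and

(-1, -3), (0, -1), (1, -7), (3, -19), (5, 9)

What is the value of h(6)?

Write h(k) = ak³ + bk² + ck + d; the 5 given values yield a linear system in the 4 coefficients.
Solving, h(k) = k³ - 4k² - 3k - 1.
Then h(6) = 53.

53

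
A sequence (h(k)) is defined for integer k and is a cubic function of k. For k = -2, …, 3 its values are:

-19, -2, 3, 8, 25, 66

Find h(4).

First differences: 17, 5, 5, 17, 41. Second differences: -12, 0, 12, 24. Third differences: 12, 12, 12.
Level-3 differences are constant, so h has degree 3.
Fitting a degree-3 polynomial gives h(k) = 2k³ + 3k + 3.
Then h(4) = 143.

143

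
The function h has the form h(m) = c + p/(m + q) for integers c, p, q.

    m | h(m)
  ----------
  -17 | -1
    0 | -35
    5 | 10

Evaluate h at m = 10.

5

(h(m) − c)(m + q) = p for each data point; the three points give a linear system in c and q, then p follows.
Solving: c = 1, q = -1, p = 36, so h(m) = 1 + 36/(m − 1).
Then h(10) = 1 + 36/9 = 5.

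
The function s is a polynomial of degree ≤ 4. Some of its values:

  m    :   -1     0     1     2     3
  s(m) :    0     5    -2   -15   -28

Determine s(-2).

First differences: 5, -7, -13, -13. Second differences: -12, -6, 0. Third differences: 6, 6.
Level-3 differences are constant, so s has degree 3.
Fitting a degree-3 polynomial gives s(m) = m³ - 6m² - 2m + 5.
Then s(-2) = -23.

-23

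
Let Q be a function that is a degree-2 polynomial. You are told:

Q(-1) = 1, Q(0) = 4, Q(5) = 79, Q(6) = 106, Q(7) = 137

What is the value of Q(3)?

37

Write Q(t) = at² + bt + c; the 5 given values yield a linear system in the 3 coefficients.
Solving, Q(t) = 2t² + 5t + 4.
Then Q(3) = 37.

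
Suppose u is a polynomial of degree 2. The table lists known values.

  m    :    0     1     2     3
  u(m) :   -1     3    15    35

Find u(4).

Write u(m) = am² + bm + c; the 4 given values yield a linear system in the 3 coefficients.
Solving, u(m) = 4m² - 1.
Then u(4) = 63.

63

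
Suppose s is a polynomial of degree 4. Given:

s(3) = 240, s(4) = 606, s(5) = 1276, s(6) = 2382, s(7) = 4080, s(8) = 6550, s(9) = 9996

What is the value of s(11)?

Write s(k) = ak^4 + bk³ + ck² + dk + e; the 7 given values yield a linear system in the 5 coefficients.
Solving, s(k) = k^4 + 4k³ + 7k² - 6k + 6.
Then s(11) = 20752.

20752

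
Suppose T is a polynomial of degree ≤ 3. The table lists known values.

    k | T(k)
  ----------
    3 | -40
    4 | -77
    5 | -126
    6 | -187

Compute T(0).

Write T(k) = ak³ + bk² + ck + d; the 4 given values yield a linear system in the 4 coefficients.
Solving, the leading coefficient vanishes, and T(k) = -6k² + 5k - 1.
Then T(0) = -1.

-1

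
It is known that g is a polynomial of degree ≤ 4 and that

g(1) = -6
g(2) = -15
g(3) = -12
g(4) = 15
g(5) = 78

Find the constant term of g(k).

First differences: -9, 3, 27, 63. Second differences: 12, 24, 36. Third differences: 12, 12.
Level-3 differences are constant, so g has degree 3.
Fitting a degree-3 polynomial gives g(k) = 2k³ - 6k² - 5k + 3.
The constant term is g(0) = 3.

3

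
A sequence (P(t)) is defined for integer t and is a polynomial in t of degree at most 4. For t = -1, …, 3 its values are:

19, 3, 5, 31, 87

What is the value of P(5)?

First differences: -16, 2, 26, 56. Second differences: 18, 24, 30. Third differences: 6, 6.
Level-3 differences are constant, so P has degree 3.
Fitting a degree-3 polynomial gives P(t) = t³ + 9t² - 8t + 3.
Then P(5) = 313.

313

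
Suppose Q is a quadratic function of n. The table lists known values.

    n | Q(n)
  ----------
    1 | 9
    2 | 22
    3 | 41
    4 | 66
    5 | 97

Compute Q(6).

134

First differences: 13, 19, 25, 31. Second differences: 6, 6, 6.
Level-2 differences are constant, so Q has degree 2.
Extending the table by one column gives the next first difference 37, so Q(6) = 97 + 37 = 134.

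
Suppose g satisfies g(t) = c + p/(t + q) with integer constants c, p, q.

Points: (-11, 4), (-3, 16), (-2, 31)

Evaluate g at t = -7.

(g(t) − c)(t + q) = p for each data point; the three points give a linear system in c and q, then p follows.
Solving: c = 1, q = 1, p = -30, so g(t) = 1 − 30/(t + 1).
Then g(-7) = 1 − 30/(-6) = 6.

6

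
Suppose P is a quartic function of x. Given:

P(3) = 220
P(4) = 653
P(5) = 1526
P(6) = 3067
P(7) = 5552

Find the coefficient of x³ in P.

2

Write P(x) = ax^4 + bx³ + cx² + dx + e; the 5 given values yield a linear system in the 5 coefficients.
Solving, P(x) = 2x^4 + 2x³ + 2x² - 5x + 1.
The coefficient of x³ is 2.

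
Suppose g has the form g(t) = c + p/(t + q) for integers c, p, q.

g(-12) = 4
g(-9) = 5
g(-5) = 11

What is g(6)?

(g(t) − c)(t + q) = p for each data point; the three points give a linear system in c and q, then p follows.
Solving: c = 2, q = 3, p = -18, so g(t) = 2 − 18/(t + 3).
Then g(6) = 2 − 18/9 = 0.

0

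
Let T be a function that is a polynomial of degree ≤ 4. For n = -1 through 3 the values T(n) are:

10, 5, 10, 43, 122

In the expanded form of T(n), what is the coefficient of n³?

Write T(n) = an^4 + bn³ + cn² + dn + e; the 5 given values yield a linear system in the 5 coefficients.
Solving, the leading coefficient vanishes, and T(n) = 3n³ + 5n² - 3n + 5.
The coefficient of n³ is 3.

3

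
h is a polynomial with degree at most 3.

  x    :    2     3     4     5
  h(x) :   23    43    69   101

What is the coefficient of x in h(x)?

5

First differences: 20, 26, 32. Second differences: 6, 6.
Level-2 differences are constant, so h has degree 2.
Fitting a degree-2 polynomial gives h(x) = 3x² + 5x + 1.
The coefficient of x is 5.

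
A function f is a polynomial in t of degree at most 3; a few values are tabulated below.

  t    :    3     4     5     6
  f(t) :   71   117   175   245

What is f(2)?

First differences: 46, 58, 70. Second differences: 12, 12.
Level-2 differences are constant, so f has degree 2.
Fitting a degree-2 polynomial gives f(t) = 6t² + 4t + 5.
Then f(2) = 37.

37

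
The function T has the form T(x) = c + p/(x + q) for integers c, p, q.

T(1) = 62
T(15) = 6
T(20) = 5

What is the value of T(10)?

8

(T(x) − c)(x + q) = p for each data point; the three points give a linear system in c and q, then p follows.
Solving: c = 2, q = 0, p = 60, so T(x) = 2 + 60/(x + 0).
Then T(10) = 2 + 60/10 = 8.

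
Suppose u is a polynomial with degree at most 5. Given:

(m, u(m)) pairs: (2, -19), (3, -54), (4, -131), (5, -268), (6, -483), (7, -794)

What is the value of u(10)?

-2483

First differences: -35, -77, -137, -215, -311. Second differences: -42, -60, -78, -96. Third differences: -18, -18, -18.
Level-3 differences are constant, so u has degree 3.
Fitting a degree-3 polynomial gives u(m) = -3m³ + 6m² - 8m - 3.
Then u(10) = -2483.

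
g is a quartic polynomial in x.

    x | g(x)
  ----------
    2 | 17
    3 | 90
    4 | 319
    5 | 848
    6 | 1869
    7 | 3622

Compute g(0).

Write g(x) = ax^4 + bx³ + cx² + dx + e; the 6 given values yield a linear system in the 5 coefficients.
Solving, g(x) = 2x^4 - 4x³ + 4x² - x + 3.
Then g(0) = 3.

3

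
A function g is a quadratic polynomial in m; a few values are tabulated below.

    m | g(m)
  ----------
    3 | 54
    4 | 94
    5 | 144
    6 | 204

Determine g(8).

First differences: 40, 50, 60. Second differences: 10, 10.
Level-2 differences are constant, so g has degree 2.
Fitting a degree-2 polynomial gives g(m) = 5m² + 5m - 6.
Then g(8) = 354.

354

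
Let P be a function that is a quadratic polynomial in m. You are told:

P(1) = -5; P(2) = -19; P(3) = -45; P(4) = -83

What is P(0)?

-3

Write P(m) = am² + bm + c; the 4 given values yield a linear system in the 3 coefficients.
Solving, P(m) = -6m² + 4m - 3.
The constant term is P(0) = -3.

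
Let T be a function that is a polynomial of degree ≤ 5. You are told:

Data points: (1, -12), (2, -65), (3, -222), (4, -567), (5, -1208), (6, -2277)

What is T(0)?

Write T(t) = at^5 + bt^4 + ct³ + dt² + et + p; the 6 given values yield a linear system in the 6 coefficients.
Solving, the leading coefficient vanishes, and T(t) = -t^4 - 4t³ - 3t² - t - 3.
The constant term is T(0) = -3.

-3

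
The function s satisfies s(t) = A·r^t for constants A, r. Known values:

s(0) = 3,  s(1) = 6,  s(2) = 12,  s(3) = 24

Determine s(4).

Consecutive ratio: 6/3 = 2, and 12/6 = 2, so r = 2.
Then A·2^0 = 3 gives A = 3, and s(t) = 3·2^t.
s(4) = 3·2^4 = 48.

48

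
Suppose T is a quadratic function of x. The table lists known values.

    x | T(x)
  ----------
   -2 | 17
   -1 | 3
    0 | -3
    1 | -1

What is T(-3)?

Write T(x) = ax² + bx + c; the 4 given values yield a linear system in the 3 coefficients.
Solving, T(x) = 4x² - 2x - 3.
Then T(-3) = 39.

39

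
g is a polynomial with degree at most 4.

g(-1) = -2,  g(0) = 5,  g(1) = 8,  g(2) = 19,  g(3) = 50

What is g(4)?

113

First differences: 7, 3, 11, 31. Second differences: -4, 8, 20. Third differences: 12, 12.
Level-3 differences are constant, so g has degree 3.
Fitting a degree-3 polynomial gives g(m) = 2m³ - 2m² + 3m + 5.
Then g(4) = 113.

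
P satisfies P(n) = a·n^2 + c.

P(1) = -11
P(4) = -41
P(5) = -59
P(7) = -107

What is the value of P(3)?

From P(1) = -11 and P(4) = -41: 1a + c = -11 and 16a + c = -41.
Subtracting: 15a = -30, so a = -2; then c = -11 − (-2)·1 = -9.
So P(n) = -2n² − 9, and P(3) = -27.

-27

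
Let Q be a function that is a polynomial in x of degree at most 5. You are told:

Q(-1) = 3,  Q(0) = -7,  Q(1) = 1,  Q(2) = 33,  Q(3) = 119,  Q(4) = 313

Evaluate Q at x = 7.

First differences: -10, 8, 32, 86, 194. Second differences: 18, 24, 54, 108. Third differences: 6, 30, 54. Fourth differences: 24, 24.
Level-4 differences are constant, so Q has degree 4.
Fitting a degree-4 polynomial gives Q(x) = x^4 - x³ + 8x² - 7.
Then Q(7) = 2443.

2443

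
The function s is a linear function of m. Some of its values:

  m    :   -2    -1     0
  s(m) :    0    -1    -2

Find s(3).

-5

Write s(m) = am + b; the 3 given values yield a linear system in the 2 coefficients.
Solving, s(m) = -m - 2.
Then s(3) = -5.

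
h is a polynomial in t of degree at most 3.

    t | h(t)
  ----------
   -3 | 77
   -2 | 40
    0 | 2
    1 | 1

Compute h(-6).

Write h(t) = at³ + bt² + ct + d; the 4 given values yield a linear system in the 4 coefficients.
Solving, the leading coefficient vanishes, and h(t) = 6t² - 7t + 2.
Then h(-6) = 260.

260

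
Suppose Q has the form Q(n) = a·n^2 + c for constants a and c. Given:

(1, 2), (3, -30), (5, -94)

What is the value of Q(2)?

From Q(1) = 2 and Q(3) = -30: 1a + c = 2 and 9a + c = -30.
Subtracting: 8a = -32, so a = -4; then c = 2 − (-4)·1 = 6.
So Q(n) = -4n² + 6, and Q(2) = -10.

-10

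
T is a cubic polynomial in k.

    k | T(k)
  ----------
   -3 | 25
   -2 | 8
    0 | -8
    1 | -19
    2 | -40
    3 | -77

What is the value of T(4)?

-136

Write T(k) = ak³ + bk² + ck + d; the 6 given values yield a linear system in the 4 coefficients.
Solving, T(k) = -k³ - 2k² - 8k - 8.
Then T(4) = -136.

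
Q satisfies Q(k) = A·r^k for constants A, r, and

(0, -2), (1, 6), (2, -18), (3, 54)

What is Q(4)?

-162

Consecutive ratio: 6/(-2) = -3, and -18/6 = -3, so r = -3.
Then A·(-3)^0 = -2 gives A = -2, and Q(k) = -2·(-3)^k.
Q(4) = -2·(-3)^4 = -162.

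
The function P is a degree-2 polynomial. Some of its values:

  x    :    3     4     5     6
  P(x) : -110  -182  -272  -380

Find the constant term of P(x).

Write P(x) = ax² + bx + c; the 4 given values yield a linear system in the 3 coefficients.
Solving, P(x) = -9x² - 9x - 2.
The constant term is P(0) = -2.

-2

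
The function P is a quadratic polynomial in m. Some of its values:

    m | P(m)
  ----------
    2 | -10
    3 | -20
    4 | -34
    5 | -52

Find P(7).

-100

First differences: -10, -14, -18. Second differences: -4, -4.
Level-2 differences are constant, so P has degree 2.
Fitting a degree-2 polynomial gives P(m) = -2m² - 2.
Then P(7) = -100.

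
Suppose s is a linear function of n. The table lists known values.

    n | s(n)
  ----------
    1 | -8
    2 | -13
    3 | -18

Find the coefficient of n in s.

Write s(n) = an + b; the 3 given values yield a linear system in the 2 coefficients.
Solving, s(n) = -5n - 3.
The coefficient of n is -5.

-5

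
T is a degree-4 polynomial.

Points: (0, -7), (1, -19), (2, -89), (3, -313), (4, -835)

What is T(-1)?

-5

Write T(x) = ax^4 + bx³ + cx² + dx + e; the 5 given values yield a linear system in the 5 coefficients.
Solving, T(x) = -2x^4 - 4x³ - 3x² - 3x - 7.
Then T(-1) = -5.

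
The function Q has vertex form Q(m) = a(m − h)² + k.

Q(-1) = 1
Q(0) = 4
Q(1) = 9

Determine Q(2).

16

First differences 3, 5; second difference 2 = 2a, so a = 1.
Expanding, the m-coefficient is −2ah = -2h; matching it to the data gives h = -2, and then k = 0.
So Q(m) = 1(m + 2)² + 0.
Q(2) = 1·4² + 0 = 16.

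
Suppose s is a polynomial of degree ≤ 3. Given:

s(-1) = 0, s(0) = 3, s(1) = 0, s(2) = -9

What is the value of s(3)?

First differences: 3, -3, -9. Second differences: -6, -6.
Level-2 differences are constant, so s has degree 2.
Fitting a degree-2 polynomial gives s(m) = -3m² + 3.
Then s(3) = -24.

-24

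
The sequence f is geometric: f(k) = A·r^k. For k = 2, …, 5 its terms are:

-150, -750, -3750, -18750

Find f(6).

Consecutive ratio: -750/(-150) = 5, and -3750/(-750) = 5, so r = 5.
Then A·5^2 = -150 gives A = -6, and f(k) = -6·5^k.
f(6) = -6·5^6 = -93750.

-93750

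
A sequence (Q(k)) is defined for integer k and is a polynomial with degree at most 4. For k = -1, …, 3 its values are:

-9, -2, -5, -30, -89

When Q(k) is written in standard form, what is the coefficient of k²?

-5

First differences: 7, -3, -25, -59. Second differences: -10, -22, -34. Third differences: -12, -12.
Level-3 differences are constant, so Q has degree 3.
Fitting a degree-3 polynomial gives Q(k) = -2k³ - 5k² + 4k - 2.
The coefficient of k² is -5.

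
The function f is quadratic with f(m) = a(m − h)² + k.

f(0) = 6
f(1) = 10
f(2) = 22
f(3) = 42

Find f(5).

106

First differences 4, 12, 20; second difference 8 = 2a, so a = 4.
Expanding, the m-coefficient is −2ah = -8h; matching it to the data gives h = 0, and then k = 6.
So f(m) = 4(m + 0)² + 6.
f(5) = 4·5² + 6 = 106.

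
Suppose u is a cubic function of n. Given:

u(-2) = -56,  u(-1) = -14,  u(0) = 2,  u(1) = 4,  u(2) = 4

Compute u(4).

First differences: 42, 16, 2, 0. Second differences: -26, -14, -2. Third differences: 12, 12.
Level-3 differences are constant, so u has degree 3.
Fitting a degree-3 polynomial gives u(n) = 2n³ - 7n² + 7n + 2.
Then u(4) = 46.

46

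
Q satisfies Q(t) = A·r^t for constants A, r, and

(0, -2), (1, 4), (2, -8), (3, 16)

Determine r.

Consecutive ratio: 4/(-2) = -2, and -8/4 = -2, so r = -2.
Then A·(-2)^0 = -2 gives A = -2, and Q(t) = -2·(-2)^t.

-2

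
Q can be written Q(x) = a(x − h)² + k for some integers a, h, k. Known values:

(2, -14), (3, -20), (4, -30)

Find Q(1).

First differences -6, -10; second difference -4 = 2a, so a = -2.
Expanding, the x-coefficient is −2ah = 4h; matching it to the data gives h = 1, and then k = -12.
So Q(x) = -2(x − 1)² − 12.
Q(1) = -2·0² − 12 = -12.

-12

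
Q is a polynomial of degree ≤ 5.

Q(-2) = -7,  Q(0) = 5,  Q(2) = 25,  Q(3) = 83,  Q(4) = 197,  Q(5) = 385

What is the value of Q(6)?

665

Write Q(x) = ax^5 + bx^4 + cx³ + dx² + ex + p; the 6 given values yield a linear system in the 6 coefficients.
Solving, the top 2 coefficients vanish, and Q(x) = 3x³ + x² - 4x + 5.
Then Q(6) = 665.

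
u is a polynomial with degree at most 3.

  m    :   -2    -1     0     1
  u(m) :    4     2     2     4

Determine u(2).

Write u(m) = am³ + bm² + cm + d; the 4 given values yield a linear system in the 4 coefficients.
Solving, the leading coefficient vanishes, and u(m) = m² + m + 2.
Then u(2) = 8.

8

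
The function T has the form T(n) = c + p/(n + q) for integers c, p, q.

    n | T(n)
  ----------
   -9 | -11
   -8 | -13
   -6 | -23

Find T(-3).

(T(n) − c)(n + q) = p for each data point; the three points give a linear system in c and q, then p follows.
Solving: c = -3, q = 4, p = 40, so T(n) = -3 + 40/(n + 4).
Then T(-3) = -3 + 40/1 = 37.

37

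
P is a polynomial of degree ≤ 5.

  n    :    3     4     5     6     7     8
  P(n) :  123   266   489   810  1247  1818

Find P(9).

Write P(n) = an^5 + bn^4 + cn³ + dn² + en + p; the 6 given values yield a linear system in the 6 coefficients.
Solving, the top 2 coefficients vanish, and P(n) = 3n³ + 4n² + 4n - 6.
Then P(9) = 2541.

2541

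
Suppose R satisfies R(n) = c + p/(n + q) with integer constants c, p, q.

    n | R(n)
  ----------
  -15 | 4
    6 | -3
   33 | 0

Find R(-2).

(R(n) − c)(n + q) = p for each data point; the three points give a linear system in c and q, then p follows.
Solving: c = 1, q = 3, p = -36, so R(n) = 1 − 36/(n + 3).
Then R(-2) = 1 − 36/1 = -35.

-35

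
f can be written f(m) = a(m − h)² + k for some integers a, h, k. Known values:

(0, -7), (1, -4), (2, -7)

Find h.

First differences 3, -3; second difference -6 = 2a, so a = -3.
Expanding, the m-coefficient is −2ah = 6h; matching it to the data gives h = 1, and then k = -4.
So f(m) = -3(m − 1)² − 4.
Hence h = 1.

1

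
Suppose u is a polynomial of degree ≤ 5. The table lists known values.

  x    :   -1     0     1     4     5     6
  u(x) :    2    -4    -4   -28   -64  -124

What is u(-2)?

20

Write u(x) = ax^5 + bx^4 + cx³ + dx² + ex + p; the 6 given values yield a linear system in the 6 coefficients.
Solving, the top 2 coefficients vanish, and u(x) = -x³ + 3x² - 2x - 4.
Then u(-2) = 20.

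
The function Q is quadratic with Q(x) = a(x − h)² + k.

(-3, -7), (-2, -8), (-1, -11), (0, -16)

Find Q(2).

-32

First differences -1, -3, -5; second difference -2 = 2a, so a = -1.
Expanding, the x-coefficient is −2ah = 2h; matching it to the data gives h = -3, and then k = -7.
So Q(x) = -1(x + 3)² − 7.
Q(2) = -1·5² − 7 = -32.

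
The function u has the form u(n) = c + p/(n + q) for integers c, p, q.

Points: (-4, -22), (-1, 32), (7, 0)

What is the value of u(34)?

-3

(u(n) − c)(n + q) = p for each data point; the three points give a linear system in c and q, then p follows.
Solving: c = -4, q = 2, p = 36, so u(n) = -4 + 36/(n + 2).
Then u(34) = -4 + 36/36 = -3.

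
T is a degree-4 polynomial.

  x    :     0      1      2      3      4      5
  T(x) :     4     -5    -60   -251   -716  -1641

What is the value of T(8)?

Write T(x) = ax^4 + bx³ + cx² + dx + e; the 6 given values yield a linear system in the 5 coefficients.
Solving, T(x) = -2x^4 - 3x³ - 4x + 4.
Then T(8) = -9756.

-9756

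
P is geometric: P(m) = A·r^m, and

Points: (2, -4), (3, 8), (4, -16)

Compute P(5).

32

Consecutive ratio: 8/(-4) = -2, and -16/8 = -2, so r = -2.
Then A·(-2)^2 = -4 gives A = -1, and P(m) = -1·(-2)^m.
P(5) = -1·(-2)^5 = 32.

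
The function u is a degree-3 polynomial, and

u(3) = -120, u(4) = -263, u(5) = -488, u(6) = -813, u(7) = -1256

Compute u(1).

-8

Write u(m) = am³ + bm² + cm + d; the 5 given values yield a linear system in the 4 coefficients.
Solving, u(m) = -3m³ - 5m² + 3m - 3.
Then u(1) = -8.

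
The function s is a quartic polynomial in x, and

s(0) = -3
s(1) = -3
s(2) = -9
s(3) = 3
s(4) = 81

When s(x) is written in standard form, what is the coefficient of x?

Write s(x) = ax^4 + bx³ + cx² + dx + e; the 5 given values yield a linear system in the 5 coefficients.
Solving, s(x) = x^4 - 2x³ - 4x² + 5x - 3.
The coefficient of x is 5.

5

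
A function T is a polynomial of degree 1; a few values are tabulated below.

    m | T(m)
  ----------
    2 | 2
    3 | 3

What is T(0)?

0

Write T(m) = am + b; the 2 given values yield a linear system in the 2 coefficients.
Solving, T(m) = m.
The constant term is T(0) = 0.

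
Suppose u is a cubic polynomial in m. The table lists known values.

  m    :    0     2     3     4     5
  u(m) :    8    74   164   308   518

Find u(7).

1184

Write u(m) = am³ + bm² + cm + d; the 5 given values yield a linear system in the 4 coefficients.
Solving, u(m) = 2m³ + 9m² + 7m + 8.
Then u(7) = 1184.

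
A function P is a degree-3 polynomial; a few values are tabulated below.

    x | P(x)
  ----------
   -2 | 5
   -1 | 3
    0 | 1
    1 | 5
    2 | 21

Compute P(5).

Write P(x) = ax³ + bx² + cx + d; the 5 given values yield a linear system in the 4 coefficients.
Solving, P(x) = x³ + 3x² + 1.
Then P(5) = 201.

201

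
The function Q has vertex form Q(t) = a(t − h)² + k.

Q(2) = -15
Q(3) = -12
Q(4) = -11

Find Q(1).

First differences 3, 1; second difference -2 = 2a, so a = -1.
Expanding, the t-coefficient is −2ah = 2h; matching it to the data gives h = 4, and then k = -11.
So Q(t) = -1(t − 4)² − 11.
Q(1) = -1·(-3)² − 11 = -20.

-20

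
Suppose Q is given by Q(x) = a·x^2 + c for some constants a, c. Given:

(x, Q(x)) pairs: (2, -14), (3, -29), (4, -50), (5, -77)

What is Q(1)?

From Q(2) = -14 and Q(3) = -29: 4a + c = -14 and 9a + c = -29.
Subtracting: 5a = -15, so a = -3; then c = -14 − (-3)·4 = -2.
So Q(x) = -3x² − 2, and Q(1) = -5.

-5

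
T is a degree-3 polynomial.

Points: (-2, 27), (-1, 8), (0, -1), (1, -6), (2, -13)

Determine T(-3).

62

Write T(m) = am³ + bm² + cm + d; the 5 given values yield a linear system in the 4 coefficients.
Solving, T(m) = -m³ + 2m² - 6m - 1.
Then T(-3) = 62.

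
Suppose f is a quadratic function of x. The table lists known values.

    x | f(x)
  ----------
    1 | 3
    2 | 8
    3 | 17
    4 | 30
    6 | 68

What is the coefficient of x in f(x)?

-1

Write f(x) = ax² + bx + c; the 5 given values yield a linear system in the 3 coefficients.
Solving, f(x) = 2x² - x + 2.
The coefficient of x is -1.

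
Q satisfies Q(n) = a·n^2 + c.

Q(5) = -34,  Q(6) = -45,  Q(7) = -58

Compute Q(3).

From Q(5) = -34 and Q(6) = -45: 25a + c = -34 and 36a + c = -45.
Subtracting: 11a = -11, so a = -1; then c = -34 − (-1)·25 = -9.
So Q(n) = -1n² − 9, and Q(3) = -18.

-18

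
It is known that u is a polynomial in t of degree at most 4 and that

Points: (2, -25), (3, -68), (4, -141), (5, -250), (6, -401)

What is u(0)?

First differences: -43, -73, -109, -151. Second differences: -30, -36, -42. Third differences: -6, -6.
Level-3 differences are constant, so u has degree 3.
Fitting a degree-3 polynomial gives u(t) = -t³ - 6t² + 6t - 5.
The constant term is u(0) = -5.

-5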